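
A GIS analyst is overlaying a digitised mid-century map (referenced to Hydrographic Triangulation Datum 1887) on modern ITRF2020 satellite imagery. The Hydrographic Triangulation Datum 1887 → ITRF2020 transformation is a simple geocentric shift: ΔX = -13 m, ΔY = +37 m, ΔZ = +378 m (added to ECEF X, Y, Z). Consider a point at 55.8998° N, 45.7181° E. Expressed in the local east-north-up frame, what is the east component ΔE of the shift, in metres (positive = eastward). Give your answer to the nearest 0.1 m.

The local east axis at (φ, λ) is (−sin λ, cos λ, 0), so ΔE = −sin(45.7181°)·(-13) + cos(45.7181°)·37 = 35.14 m.

ΔE = 35.1 m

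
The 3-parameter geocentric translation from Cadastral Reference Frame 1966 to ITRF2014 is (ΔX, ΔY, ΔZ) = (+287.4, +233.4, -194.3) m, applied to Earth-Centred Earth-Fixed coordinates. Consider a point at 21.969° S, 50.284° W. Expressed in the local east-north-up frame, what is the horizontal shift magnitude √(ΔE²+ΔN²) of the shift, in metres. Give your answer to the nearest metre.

411 m

At φ = -21.969°, λ = -50.284°: sin φ = -0.374105, cos φ = 0.927386, sin λ = -0.769221, cos λ = 0.638983.
ΔE = −sin λ·ΔX + cos λ·ΔY = −(-0.769221)·(287.4) + (0.638983)·(233.4) = 370.21 m.
ΔN = −sin φ cos λ·ΔX − sin φ sin λ·ΔY + cos φ·ΔZ = −(-0.374105)(0.638983)(287.4) − (-0.374105)(-0.769221)(233.4) + (0.927386)(-194.3) = -178.65 m.
Horizontal magnitude = √(ΔE² + ΔN²) = √(370.21² + (-178.65)²) = 411.07 m.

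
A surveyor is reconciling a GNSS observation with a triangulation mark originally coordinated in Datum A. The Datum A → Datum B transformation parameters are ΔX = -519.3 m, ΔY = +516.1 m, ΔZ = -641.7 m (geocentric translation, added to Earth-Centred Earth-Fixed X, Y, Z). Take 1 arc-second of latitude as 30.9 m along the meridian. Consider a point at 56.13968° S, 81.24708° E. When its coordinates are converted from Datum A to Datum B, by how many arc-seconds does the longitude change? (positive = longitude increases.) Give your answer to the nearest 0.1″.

sin φ = -0.830398, cos φ = 0.557170, sin λ = 0.988354, cos λ = 0.152174.
East component: ΔE = −sin λ·ΔX + cos λ·ΔY = −(0.988354)(-519.3) + (0.152174)(516.1) = 591.79 m.
1° of latitude spans 3600 × 30.90 = 111240 m; at latitude φ, 1° of longitude spans that × cos φ = 61979.6 m, so Δλ = 591.79 / 61979.6 × 3600 = 34.373″.

Δλ = 34.4″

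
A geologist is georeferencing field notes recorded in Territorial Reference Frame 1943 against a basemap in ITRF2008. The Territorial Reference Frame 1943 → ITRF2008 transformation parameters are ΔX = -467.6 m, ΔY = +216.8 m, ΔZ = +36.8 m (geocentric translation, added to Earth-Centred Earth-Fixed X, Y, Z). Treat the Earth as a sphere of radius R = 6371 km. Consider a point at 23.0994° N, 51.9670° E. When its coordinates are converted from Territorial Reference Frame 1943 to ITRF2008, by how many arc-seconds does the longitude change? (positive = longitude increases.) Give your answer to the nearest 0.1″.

sin φ = 0.392327, cos φ = 0.919826, sin λ = 0.787656, cos λ = 0.616115.
East component: ΔE = −sin λ·ΔX + cos λ·ΔY = −(0.787656)(-467.6) + (0.616115)(216.8) = 501.88 m.
1° of latitude spans πR/180 = 111195 m; at latitude φ, 1° of longitude spans that × cos φ = 102279.9 m, so Δλ = 501.88 / 102279.9 × 3600 = 17.665″.

Δλ = 17.7″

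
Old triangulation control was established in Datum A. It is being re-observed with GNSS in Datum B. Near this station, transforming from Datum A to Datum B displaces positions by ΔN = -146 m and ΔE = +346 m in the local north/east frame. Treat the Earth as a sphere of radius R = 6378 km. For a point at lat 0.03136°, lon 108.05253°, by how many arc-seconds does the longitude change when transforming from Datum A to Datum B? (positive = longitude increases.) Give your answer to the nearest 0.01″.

At latitude 0.03136°, cos φ = 1.000000.
One radian of longitude at latitude φ spans R cos φ, so Δλ = ΔE / (R cos φ) = 346.0 / (6378000 × 1.000000) = 5.4249e-05 rad = 11.190″.

Δλ = 11.19″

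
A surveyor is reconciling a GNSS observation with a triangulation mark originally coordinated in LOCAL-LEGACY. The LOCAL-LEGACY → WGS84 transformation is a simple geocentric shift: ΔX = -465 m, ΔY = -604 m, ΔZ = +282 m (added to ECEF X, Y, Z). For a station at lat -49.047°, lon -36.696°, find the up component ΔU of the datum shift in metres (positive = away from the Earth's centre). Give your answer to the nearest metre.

The local up (radial) axis is (cos φ cos λ, cos φ sin λ, sin φ), giving ΔU = -244.377 + 236.569 − 212.980 = -220.79 m.

ΔU = -221 m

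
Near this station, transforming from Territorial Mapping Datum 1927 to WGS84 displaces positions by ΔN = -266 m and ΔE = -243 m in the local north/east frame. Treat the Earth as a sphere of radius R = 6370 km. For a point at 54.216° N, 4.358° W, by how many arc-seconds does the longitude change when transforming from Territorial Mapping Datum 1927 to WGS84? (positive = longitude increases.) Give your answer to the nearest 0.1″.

Δλ = -13.5″

At latitude 54.216°, cos φ = 0.584731.
One radian of longitude at latitude φ spans R cos φ, so Δλ = ΔE / (R cos φ) = -243.0 / (6370000 × 0.584731) = -6.5239e-05 rad = -13.457″.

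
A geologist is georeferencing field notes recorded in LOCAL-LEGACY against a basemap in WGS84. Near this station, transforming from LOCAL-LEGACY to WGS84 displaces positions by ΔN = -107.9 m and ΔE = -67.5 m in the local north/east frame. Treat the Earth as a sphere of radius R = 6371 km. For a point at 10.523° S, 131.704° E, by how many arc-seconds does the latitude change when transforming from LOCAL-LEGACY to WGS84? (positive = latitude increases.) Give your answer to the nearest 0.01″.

On a sphere of radius R, 1 rad of latitude = R, so Δφ = ΔN / R = -107.9 / 6371000 = -1.6936e-05 rad = -3.493″.

Δφ = -3.49″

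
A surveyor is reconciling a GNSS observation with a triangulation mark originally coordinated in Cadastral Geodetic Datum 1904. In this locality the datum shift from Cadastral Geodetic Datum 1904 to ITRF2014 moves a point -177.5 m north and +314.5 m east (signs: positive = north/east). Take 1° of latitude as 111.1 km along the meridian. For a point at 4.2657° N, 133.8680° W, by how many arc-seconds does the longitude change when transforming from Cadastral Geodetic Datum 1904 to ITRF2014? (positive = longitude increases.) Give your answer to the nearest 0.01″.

At latitude 4.2657°, cos φ = 0.997230.
1° of longitude at this latitude = 111.1 × cos φ = 110.79 km, so Δλ = 314.5 / 110792.2 = 0.0028386° = 10.219″.

Δλ = 10.22″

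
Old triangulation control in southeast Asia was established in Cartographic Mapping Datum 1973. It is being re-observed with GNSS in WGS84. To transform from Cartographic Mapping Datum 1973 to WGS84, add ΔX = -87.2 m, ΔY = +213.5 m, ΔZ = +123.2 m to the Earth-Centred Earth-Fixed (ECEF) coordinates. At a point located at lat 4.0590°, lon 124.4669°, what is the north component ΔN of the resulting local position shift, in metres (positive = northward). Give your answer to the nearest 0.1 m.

ΔN = 106.9 m

At φ = 4.0590°, λ = 124.4669°: sin φ = 0.070784, cos φ = 0.997492, sin λ = 0.824453, cos λ = -0.565930.
ΔN = −sin φ cos λ·ΔX − sin φ sin λ·ΔY + cos φ·ΔZ = −(0.070784)(-0.565930)(-87.2) − (0.070784)(0.824453)(213.5) + (0.997492)(123.2) = 106.94 m.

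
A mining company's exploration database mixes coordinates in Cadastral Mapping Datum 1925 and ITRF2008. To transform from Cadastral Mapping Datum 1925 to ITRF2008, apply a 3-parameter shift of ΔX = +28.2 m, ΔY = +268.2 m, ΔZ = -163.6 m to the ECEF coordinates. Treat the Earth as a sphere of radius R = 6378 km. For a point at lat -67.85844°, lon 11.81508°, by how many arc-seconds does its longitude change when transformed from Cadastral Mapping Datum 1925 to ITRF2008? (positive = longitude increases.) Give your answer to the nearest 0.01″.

Δλ = 22.03″

sin φ = -0.926255, cos φ = 0.376896, sin λ = 0.204754, cos λ = 0.978814.
East component: ΔE = −sin λ·ΔX + cos λ·ΔY = −(0.204754)(28.2) + (0.978814)(268.2) = 256.74 m.
1° of latitude spans πR/180 = 111317 m; at latitude φ, 1° of longitude spans that × cos φ = 41955.0 m, so Δλ = 256.74 / 41955.0 × 3600 = 22.030″.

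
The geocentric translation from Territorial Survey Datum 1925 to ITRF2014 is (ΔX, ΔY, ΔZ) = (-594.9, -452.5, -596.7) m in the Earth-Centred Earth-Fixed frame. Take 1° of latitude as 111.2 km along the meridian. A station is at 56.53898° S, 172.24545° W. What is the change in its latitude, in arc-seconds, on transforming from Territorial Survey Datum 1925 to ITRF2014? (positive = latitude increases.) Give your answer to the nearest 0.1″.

sin φ = -0.834261, cos φ = 0.551370, sin λ = -0.134930, cos λ = -0.990855.
North component: ΔN = −sin φ cos λ·ΔX − sin φ sin λ·ΔY + cos φ·ΔZ = −(-0.834261)(-0.990855)(-594.9) − (-0.834261)(-0.134930)(-452.5) + (0.551370)(-596.7) = 213.70 m.
1° of latitude spans 111200 m, so Δφ = 213.70 / 111200 × 3600 = 6.918″.

Δφ = 6.9″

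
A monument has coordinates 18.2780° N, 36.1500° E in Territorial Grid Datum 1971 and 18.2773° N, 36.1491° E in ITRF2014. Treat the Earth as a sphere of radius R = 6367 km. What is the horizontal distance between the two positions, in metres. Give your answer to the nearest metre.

Δφ = 18.2773° − 18.2780° = -0.0007°; Δλ = 36.1491° − 36.1500° = -0.0009°.
1° along a meridian = πR/180 = 111125 m.
ΔN = Δφ × 111125 = -77.8 m; ΔE = Δλ × 111125 × cos(18.2780°) = -0.0009 × 111125 × 0.949546 = -95.0 m.
Distance = √(ΔE² + ΔN²) = √((-95.0)² + (-77.8)²) = 122.8 m.

123 m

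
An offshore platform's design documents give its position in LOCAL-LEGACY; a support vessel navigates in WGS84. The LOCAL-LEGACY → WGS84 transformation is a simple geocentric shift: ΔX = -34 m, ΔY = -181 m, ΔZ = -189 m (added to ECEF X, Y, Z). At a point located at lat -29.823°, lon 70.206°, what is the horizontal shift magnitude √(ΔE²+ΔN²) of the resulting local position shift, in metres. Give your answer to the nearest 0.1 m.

The local east axis at (φ, λ) is (−sin λ, cos λ, 0), so ΔE = −sin(70.206°)·(-34) + cos(70.206°)·(-181) = -29.30 m.
The local north axis is (−sin φ cos λ, −sin φ sin λ, cos φ), giving ΔN = -5.726 − 84.697 − 163.970 = -254.39 m.
Horizontal magnitude = √(ΔE² + ΔN²) = √((-29.30)² + (-254.39)²) = 256.07 m.

256.1 m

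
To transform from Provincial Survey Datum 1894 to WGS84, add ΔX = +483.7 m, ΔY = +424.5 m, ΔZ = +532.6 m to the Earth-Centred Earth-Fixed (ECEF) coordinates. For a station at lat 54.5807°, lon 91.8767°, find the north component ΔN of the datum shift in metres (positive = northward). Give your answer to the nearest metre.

At φ = 54.5807°, λ = 91.8767°: sin φ = 0.814933, cos φ = 0.579556, sin λ = 0.999464, cos λ = -0.032749.
ΔN = −sin φ cos λ·ΔX − sin φ sin λ·ΔY + cos φ·ΔZ = −(0.814933)(-0.032749)(483.7) − (0.814933)(0.999464)(424.5) + (0.579556)(532.6) = -24.17 m.

ΔN = -24 m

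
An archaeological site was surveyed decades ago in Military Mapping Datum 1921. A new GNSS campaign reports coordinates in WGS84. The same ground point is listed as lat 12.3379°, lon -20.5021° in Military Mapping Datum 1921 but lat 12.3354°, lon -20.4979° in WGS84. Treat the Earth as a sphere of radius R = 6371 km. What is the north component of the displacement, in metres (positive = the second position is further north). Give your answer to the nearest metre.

Δφ = 12.3354° − 12.3379° = -0.0025°; Δλ = -20.4979° − -20.5021° = +0.0042°.
1° along a meridian = πR/180 = 111195 m.
ΔN = Δφ × 111195 = -278.0 m; ΔE = Δλ × 111195 × cos(12.3379°) = +0.0042 × 111195 × 0.976904 = 456.2 m.

ΔN = -278 m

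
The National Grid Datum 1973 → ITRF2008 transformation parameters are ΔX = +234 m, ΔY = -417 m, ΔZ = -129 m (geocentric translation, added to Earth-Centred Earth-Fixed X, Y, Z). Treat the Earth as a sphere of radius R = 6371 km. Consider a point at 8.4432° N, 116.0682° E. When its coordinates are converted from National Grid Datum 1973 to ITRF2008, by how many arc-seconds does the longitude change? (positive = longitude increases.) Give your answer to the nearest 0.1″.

Δλ = -0.9″

sin φ = 0.146829, cos φ = 0.989162, sin λ = 0.898272, cos λ = -0.439441.
East component: ΔE = −sin λ·ΔX + cos λ·ΔY = −(0.898272)(234) + (-0.439441)(-417) = -26.95 m.
1° of latitude spans πR/180 = 111195 m; at latitude φ, 1° of longitude spans that × cos φ = 109989.8 m, so Δλ = -26.95 / 109989.8 × 3600 = -0.882″.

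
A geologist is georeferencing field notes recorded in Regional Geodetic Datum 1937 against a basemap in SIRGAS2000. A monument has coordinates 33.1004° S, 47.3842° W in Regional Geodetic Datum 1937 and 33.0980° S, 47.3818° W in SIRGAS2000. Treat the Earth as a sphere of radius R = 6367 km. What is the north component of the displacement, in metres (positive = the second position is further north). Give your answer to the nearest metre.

Δφ = -33.0980° − -33.1004° = +0.0024°; Δλ = -47.3818° − -47.3842° = +0.0024°.
1° along a meridian = πR/180 = 111125 m.
ΔN = Δφ × 111125 = 266.7 m; ΔE = Δλ × 111125 × cos(-33.1004°) = +0.0024 × 111125 × 0.837715 = 223.4 m.

ΔN = 267 m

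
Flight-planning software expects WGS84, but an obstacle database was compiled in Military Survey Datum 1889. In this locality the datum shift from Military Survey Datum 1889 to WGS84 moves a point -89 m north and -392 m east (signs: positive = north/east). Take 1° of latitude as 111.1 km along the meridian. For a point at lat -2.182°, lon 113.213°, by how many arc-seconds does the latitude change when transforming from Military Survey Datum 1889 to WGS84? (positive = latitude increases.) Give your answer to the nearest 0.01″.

1° of latitude = 111.1 km, so Δφ = -89.0 / 111100 = -0.0008011° = -2.884″.

Δφ = -2.88″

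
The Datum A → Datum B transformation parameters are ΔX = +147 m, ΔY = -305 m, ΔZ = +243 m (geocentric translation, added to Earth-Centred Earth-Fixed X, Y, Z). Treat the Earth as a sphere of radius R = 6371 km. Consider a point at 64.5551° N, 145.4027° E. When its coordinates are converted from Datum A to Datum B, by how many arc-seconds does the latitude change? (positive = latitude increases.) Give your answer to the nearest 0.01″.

sin φ = 0.902999, cos φ = 0.429643, sin λ = 0.567805, cos λ = -0.823163.
North component: ΔN = −sin φ cos λ·ΔX − sin φ sin λ·ΔY + cos φ·ΔZ = −(0.902999)(-0.823163)(147) − (0.902999)(0.567805)(-305) + (0.429643)(243) = 370.05 m.
1° of latitude spans πR/180 = 111195 m, so Δφ = 370.05 / 111195 × 3600 = 11.981″.

Δφ = 11.98″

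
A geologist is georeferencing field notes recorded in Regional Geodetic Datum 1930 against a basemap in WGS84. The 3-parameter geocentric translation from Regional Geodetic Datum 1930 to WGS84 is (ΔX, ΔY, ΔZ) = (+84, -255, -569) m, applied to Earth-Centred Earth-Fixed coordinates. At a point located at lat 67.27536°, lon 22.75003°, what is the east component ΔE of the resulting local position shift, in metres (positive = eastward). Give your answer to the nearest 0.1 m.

ΔE = -267.6 m

The local east axis at (φ, λ) is (−sin λ, cos λ, 0), so ΔE = −sin(22.75003°)·84 + cos(22.75003°)·(-255) = -267.64 m.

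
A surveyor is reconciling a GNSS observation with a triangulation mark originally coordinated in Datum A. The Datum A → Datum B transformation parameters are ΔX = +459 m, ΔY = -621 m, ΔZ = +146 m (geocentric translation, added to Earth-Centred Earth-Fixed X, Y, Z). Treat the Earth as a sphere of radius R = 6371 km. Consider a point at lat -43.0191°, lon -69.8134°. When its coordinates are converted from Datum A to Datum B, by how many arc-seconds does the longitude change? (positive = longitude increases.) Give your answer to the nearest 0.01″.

Δλ = 9.59″

sin φ = -0.682242, cos φ = 0.731126, sin λ = -0.938574, cos λ = 0.345079.
East component: ΔE = −sin λ·ΔX + cos λ·ΔY = −(-0.938574)(459) + (0.345079)(-621) = 216.51 m.
1° of latitude spans πR/180 = 111195 m; at latitude φ, 1° of longitude spans that × cos φ = 81297.5 m, so Δλ = 216.51 / 81297.5 × 3600 = 9.588″.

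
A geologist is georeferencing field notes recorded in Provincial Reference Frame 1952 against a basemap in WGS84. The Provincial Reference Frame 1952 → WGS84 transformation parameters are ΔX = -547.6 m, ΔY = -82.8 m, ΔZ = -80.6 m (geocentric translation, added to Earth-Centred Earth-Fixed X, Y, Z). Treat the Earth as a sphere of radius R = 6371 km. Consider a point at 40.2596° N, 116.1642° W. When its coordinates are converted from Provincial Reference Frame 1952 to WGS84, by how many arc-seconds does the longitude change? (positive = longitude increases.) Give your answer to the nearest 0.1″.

Δλ = -19.3″

sin φ = 0.646252, cos φ = 0.763124, sin λ = -0.897534, cos λ = -0.440945.
East component: ΔE = −sin λ·ΔX + cos λ·ΔY = −(-0.897534)(-547.6) + (-0.440945)(-82.8) = -454.98 m.
1° of latitude spans πR/180 = 111195 m; at latitude φ, 1° of longitude spans that × cos φ = 84855.5 m, so Δλ = -454.98 / 84855.5 × 3600 = -19.303″.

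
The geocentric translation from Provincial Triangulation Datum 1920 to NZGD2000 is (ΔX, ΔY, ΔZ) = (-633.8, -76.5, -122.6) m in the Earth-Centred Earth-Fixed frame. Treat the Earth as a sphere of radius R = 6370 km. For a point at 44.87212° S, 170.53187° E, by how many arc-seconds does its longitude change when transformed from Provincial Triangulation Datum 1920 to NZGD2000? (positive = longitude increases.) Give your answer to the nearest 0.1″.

sin φ = -0.705527, cos φ = 0.708683, sin λ = 0.164499, cos λ = -0.986377.
East component: ΔE = −sin λ·ΔX + cos λ·ΔY = −(0.164499)(-633.8) + (-0.986377)(-76.5) = 179.72 m.
1° of latitude spans πR/180 = 111177 m; at latitude φ, 1° of longitude spans that × cos φ = 78789.6 m, so Δλ = 179.72 / 78789.6 × 3600 = 8.212″.

Δλ = 8.2″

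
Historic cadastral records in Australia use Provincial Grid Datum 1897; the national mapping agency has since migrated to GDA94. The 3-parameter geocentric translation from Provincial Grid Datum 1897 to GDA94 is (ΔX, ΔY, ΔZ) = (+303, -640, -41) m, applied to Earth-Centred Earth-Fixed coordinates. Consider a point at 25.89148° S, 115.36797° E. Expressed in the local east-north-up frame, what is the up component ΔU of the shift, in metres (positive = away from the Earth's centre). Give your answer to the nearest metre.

The local up (radial) axis is (cos φ cos λ, cos φ sin λ, sin φ), giving ΔU = -116.784 − 520.241 + 17.903 = -619.12 m.

ΔU = -619 m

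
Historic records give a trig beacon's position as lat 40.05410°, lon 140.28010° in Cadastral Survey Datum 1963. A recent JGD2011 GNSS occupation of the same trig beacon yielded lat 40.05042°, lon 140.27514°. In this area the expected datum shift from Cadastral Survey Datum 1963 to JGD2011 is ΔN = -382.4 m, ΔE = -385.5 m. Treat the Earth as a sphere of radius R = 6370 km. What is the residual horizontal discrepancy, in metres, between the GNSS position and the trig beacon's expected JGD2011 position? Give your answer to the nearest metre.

45 m

Observed coordinate differences: Δφ = -0.00368°, Δλ = -0.00496°.
Converting to metres (1° lat = 111177 m, cos φ = 0.765437): observed ΔN = -409.1 m, observed ΔE = -422.1 m.
Subtracting the expected shift leaves a residual of -409.1 − (-382.4) = -26.7 m north and -422.1 − (-385.5) = -36.6 m east.
Residual distance = √((-26.7)² + (-36.6)²) = 45.3 m.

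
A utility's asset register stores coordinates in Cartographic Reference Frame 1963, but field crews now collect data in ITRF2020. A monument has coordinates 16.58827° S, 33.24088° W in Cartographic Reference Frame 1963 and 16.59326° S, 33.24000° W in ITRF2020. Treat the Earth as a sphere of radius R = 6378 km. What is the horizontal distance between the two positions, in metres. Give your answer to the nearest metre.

Δφ = -16.59326° − -16.58827° = -0.00499°; Δλ = -33.24000° − -33.24088° = +0.00088°.
1° along a meridian = πR/180 = 111317 m.
ΔN = Δφ × 111317 = -555.5 m; ΔE = Δλ × 111317 × cos(-16.58827°) = +0.00088 × 111317 × 0.958381 = 93.9 m.
Distance = √(ΔE² + ΔN²) = √(93.9² + (-555.5)²) = 563.4 m.

563 m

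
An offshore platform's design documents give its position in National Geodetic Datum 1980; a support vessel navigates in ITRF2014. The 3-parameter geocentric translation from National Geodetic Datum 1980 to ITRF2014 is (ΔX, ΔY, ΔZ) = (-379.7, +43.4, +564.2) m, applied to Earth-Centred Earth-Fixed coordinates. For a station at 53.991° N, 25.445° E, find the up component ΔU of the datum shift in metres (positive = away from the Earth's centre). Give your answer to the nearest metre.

At φ = 53.991°, λ = 25.445°: sin φ = 0.808925, cos φ = 0.587912, sin λ = 0.429644, cos λ = 0.902998.
ΔU = cos φ cos λ·ΔX + cos φ sin λ·ΔY + sin φ·ΔZ = (0.587912)(0.902998)(-379.7) + (0.587912)(0.429644)(43.4) + (0.808925)(564.2) = 265.78 m.

ΔU = 266 m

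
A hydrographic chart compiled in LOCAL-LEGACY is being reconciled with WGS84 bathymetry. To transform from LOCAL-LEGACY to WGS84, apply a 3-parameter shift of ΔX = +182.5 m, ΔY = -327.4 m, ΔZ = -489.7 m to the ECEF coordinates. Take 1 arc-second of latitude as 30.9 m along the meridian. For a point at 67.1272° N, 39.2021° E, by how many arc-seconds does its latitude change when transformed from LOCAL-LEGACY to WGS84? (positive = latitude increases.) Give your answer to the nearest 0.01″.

Δφ = -4.21″

sin φ = 0.921370, cos φ = 0.388687, sin λ = 0.632058, cos λ = 0.774921.
North component: ΔN = −sin φ cos λ·ΔX − sin φ sin λ·ΔY + cos φ·ΔZ = −(0.921370)(0.774921)(182.5) − (0.921370)(0.632058)(-327.4) + (0.388687)(-489.7) = -129.98 m.
1° of latitude spans 3600 × 30.90 = 111240 m, so Δφ = -129.98 / 111240 × 3600 = -4.206″.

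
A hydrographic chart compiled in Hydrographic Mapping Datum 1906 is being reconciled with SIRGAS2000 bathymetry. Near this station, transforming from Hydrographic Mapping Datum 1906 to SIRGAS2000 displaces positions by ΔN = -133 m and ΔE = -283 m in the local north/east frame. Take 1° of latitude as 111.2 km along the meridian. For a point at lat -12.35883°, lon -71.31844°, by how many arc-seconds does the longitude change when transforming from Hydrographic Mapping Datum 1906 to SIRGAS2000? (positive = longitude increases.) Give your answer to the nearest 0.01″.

Δλ = -9.38″

At latitude -12.35883°, cos φ = 0.976826.
1° of longitude at this latitude = 111.2 × cos φ = 108.62 km, so Δλ = -283.0 / 108623.1 = -0.0026053° = -9.379″.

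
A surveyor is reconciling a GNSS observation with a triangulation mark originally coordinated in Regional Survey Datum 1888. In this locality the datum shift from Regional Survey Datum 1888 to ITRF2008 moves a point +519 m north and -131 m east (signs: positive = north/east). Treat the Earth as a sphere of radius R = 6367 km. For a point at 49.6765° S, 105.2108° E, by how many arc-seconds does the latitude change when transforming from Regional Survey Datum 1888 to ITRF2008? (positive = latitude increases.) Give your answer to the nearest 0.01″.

Δφ = 16.81″

On a sphere of radius R, 1 rad of latitude = R, so Δφ = ΔN / R = 519.0 / 6367000 = 8.1514e-05 rad = 16.813″.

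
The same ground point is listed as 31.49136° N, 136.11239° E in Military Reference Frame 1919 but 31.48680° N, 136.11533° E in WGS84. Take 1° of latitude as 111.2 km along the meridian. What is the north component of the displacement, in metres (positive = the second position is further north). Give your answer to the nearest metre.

Δφ = 31.48680° − 31.49136° = -0.00456°; Δλ = 136.11533° − 136.11239° = +0.00294°.
ΔN = Δφ × 111200 = -507.1 m; ΔE = Δλ × 111200 × cos(31.49136°) = +0.00294 × 111200 × 0.852719 = 278.8 m.

ΔN = -507 m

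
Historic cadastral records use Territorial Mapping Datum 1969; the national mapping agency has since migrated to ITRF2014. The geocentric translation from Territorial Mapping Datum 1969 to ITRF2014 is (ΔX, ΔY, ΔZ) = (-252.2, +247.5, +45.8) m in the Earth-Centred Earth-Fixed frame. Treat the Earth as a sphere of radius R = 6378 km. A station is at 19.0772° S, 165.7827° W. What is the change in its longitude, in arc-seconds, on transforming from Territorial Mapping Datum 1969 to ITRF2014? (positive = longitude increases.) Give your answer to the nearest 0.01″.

sin φ = -0.326842, cos φ = 0.945079, sin λ = -0.245600, cos λ = -0.969371.
East component: ΔE = −sin λ·ΔX + cos λ·ΔY = −(-0.245600)(-252.2) + (-0.969371)(247.5) = -301.86 m.
1° of latitude spans πR/180 = 111317 m; at latitude φ, 1° of longitude spans that × cos φ = 105203.5 m, so Δλ = -301.86 / 105203.5 × 3600 = -10.329″.

Δλ = -10.33″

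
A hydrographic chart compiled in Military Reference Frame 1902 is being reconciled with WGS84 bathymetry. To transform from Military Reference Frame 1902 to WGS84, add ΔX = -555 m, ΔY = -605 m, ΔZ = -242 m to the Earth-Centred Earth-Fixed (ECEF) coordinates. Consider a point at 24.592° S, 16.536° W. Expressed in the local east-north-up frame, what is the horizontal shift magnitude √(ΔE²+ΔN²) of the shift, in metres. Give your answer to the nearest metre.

The local east axis at (φ, λ) is (−sin λ, cos λ, 0), so ΔE = −sin(-16.536°)·(-555) + cos(-16.536°)·(-605) = -737.94 m.
The local north axis is (−sin φ cos λ, −sin φ sin λ, cos φ), giving ΔN = -221.413 + 71.659 − 220.049 = -369.80 m.
Horizontal magnitude = √(ΔE² + ΔN²) = √((-737.94)² + (-369.80)²) = 825.42 m.

825 m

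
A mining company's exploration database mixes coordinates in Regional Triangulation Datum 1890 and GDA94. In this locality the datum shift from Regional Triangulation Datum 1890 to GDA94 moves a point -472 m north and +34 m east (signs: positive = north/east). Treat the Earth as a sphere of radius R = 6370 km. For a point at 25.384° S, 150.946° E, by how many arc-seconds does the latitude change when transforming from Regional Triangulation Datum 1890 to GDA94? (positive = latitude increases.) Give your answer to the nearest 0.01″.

Δφ = -15.28″

On a sphere of radius R, 1 rad of latitude = R, so Δφ = ΔN / R = -472.0 / 6370000 = -7.4097e-05 rad = -15.284″.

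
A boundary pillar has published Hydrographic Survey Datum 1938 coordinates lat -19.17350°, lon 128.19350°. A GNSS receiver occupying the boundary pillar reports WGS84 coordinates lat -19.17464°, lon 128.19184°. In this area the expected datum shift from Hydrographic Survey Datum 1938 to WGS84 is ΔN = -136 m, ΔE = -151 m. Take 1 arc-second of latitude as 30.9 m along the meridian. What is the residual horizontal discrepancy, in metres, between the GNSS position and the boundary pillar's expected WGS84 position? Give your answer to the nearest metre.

Observed coordinate differences: Δφ = -0.00114°, Δλ = -0.00166°.
Converting to metres (1° lat = 111240 m, cos φ = 0.944528): observed ΔN = -126.8 m, observed ΔE = -174.4 m.
Subtracting the expected shift leaves a residual of -126.8 − (-136) = 9.2 m north and -174.4 − (-151) = -23.4 m east.
Residual distance = √(9.2² + (-23.4)²) = 25.2 m.

25 m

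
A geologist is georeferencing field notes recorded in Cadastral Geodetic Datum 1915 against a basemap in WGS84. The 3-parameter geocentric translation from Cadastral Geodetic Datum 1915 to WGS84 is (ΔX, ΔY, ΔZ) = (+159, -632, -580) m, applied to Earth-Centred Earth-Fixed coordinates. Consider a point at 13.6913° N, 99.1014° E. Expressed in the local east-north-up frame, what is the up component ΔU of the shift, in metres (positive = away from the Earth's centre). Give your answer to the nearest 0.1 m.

The local up (radial) axis is (cos φ cos λ, cos φ sin λ, sin φ), giving ΔU = -24.436 − 606.311 − 137.281 = -768.03 m.

ΔU = -768.0 m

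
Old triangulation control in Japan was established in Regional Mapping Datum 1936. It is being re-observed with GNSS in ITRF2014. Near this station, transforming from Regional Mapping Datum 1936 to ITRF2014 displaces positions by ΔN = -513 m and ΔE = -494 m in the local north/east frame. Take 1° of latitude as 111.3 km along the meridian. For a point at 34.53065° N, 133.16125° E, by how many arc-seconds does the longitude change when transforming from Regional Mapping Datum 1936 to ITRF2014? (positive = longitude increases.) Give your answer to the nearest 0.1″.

Δλ = -19.4″

At latitude 34.53065°, cos φ = 0.823823.
1° of longitude at this latitude = 111.3 × cos φ = 91.69 km, so Δλ = -494.0 / 91691.5 = -0.0053876° = -19.395″.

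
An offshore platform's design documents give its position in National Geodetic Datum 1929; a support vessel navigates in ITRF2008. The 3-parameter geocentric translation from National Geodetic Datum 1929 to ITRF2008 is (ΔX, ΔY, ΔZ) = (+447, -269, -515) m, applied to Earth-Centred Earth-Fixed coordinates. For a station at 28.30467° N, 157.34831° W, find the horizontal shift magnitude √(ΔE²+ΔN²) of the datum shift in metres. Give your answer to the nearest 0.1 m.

520.5 m

The local east axis at (φ, λ) is (−sin λ, cos λ, 0), so ΔE = −sin(-157.34831°)·447 + cos(-157.34831°)·(-269) = 420.40 m.
The local north axis is (−sin φ cos λ, −sin φ sin λ, cos φ), giving ΔN = 195.600 − 49.123 − 453.426 = -306.95 m.
Horizontal magnitude = √(ΔE² + ΔN²) = √(420.40² + (-306.95)²) = 520.53 m.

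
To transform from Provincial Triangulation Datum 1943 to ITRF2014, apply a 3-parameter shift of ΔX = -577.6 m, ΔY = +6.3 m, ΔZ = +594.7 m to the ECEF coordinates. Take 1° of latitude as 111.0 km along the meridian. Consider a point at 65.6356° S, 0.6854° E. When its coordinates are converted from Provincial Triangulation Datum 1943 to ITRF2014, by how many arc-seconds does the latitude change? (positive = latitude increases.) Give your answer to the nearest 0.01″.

sin φ = -0.910940, cos φ = 0.412539, sin λ = 0.011962, cos λ = 0.999928.
North component: ΔN = −sin φ cos λ·ΔX − sin φ sin λ·ΔY + cos φ·ΔZ = −(-0.910940)(0.999928)(-577.6) − (-0.910940)(0.011962)(6.3) + (0.412539)(594.7) = -280.72 m.
1° of latitude spans 111000 m, so Δφ = -280.72 / 111000 × 3600 = -9.104″.

Δφ = -9.10″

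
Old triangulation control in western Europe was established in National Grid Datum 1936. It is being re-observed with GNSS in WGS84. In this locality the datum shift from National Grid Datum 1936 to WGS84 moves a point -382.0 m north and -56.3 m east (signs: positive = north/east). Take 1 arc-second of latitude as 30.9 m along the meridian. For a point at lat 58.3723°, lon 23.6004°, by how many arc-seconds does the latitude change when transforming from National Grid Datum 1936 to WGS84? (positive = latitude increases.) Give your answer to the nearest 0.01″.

1″ of latitude = 30.90 m, so Δφ = -382.0 / 30.90 = -12.362″.

Δφ = -12.36″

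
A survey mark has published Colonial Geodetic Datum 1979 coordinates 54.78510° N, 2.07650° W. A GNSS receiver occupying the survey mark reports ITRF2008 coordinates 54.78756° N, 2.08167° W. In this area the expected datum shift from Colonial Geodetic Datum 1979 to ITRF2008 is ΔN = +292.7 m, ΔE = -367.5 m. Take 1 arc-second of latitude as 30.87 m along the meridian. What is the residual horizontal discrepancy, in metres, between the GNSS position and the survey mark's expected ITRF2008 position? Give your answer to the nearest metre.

41 m

Observed coordinate differences: Δφ = +0.00246°, Δλ = -0.00517°.
Converting to metres (1° lat = 111132 m, cos φ = 0.576645): observed ΔN = 273.4 m, observed ΔE = -331.3 m.
Subtracting the expected shift leaves a residual of 273.4 − (292.7) = -19.3 m north and -331.3 − (-367.5) = 36.2 m east.
Residual distance = √((-19.3)² + 36.2²) = 41.0 m.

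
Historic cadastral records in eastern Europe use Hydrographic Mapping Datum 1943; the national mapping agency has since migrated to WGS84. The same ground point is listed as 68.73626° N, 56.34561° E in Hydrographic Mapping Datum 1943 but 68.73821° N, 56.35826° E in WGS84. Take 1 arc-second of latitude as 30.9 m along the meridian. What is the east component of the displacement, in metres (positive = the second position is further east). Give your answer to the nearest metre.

ΔE = 510 m

Δφ = 68.73821° − 68.73626° = +0.00195°; Δλ = 56.35826° − 56.34561° = +0.01265°.
1° of latitude = 3600 × 30.90 = 111240 m.
ΔN = Δφ × 111240 = 216.9 m; ΔE = Δλ × 111240 × cos(68.73626°) = +0.01265 × 111240 × 0.362662 = 510.3 m.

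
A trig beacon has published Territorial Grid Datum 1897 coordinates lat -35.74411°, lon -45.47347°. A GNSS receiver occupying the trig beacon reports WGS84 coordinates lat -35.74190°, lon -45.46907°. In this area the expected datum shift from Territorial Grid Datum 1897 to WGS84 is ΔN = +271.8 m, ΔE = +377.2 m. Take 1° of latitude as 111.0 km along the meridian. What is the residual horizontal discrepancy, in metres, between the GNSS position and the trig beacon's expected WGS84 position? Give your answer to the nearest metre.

Observed coordinate differences: Δφ = +0.00221°, Δλ = +0.00440°.
Converting to metres (1° lat = 111000 m, cos φ = 0.811634): observed ΔN = 245.3 m, observed ΔE = 396.4 m.
Subtracting the expected shift leaves a residual of 245.3 − (271.8) = -26.5 m north and 396.4 − (377.2) = 19.2 m east.
Residual distance = √((-26.5)² + 19.2²) = 32.7 m.

33 m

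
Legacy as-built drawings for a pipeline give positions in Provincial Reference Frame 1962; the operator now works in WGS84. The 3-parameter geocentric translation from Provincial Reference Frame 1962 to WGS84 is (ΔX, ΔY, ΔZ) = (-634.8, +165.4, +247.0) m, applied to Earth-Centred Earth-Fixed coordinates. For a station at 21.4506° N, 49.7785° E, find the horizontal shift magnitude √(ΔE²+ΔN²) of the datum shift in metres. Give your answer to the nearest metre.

The local east axis at (φ, λ) is (−sin λ, cos λ, 0), so ΔE = −sin(49.7785°)·(-634.8) + cos(49.7785°)·165.4 = 591.51 m.
The local north axis is (−sin φ cos λ, −sin φ sin λ, cos φ), giving ΔN = 149.907 − 46.185 + 229.891 = 333.61 m.
Horizontal magnitude = √(ΔE² + ΔN²) = √(591.51² + 333.61²) = 679.10 m.

679 m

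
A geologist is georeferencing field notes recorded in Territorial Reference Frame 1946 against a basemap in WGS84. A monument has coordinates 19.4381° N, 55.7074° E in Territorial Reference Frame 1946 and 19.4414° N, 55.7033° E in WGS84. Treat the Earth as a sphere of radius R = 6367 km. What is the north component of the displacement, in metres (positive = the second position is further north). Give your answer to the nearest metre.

Δφ = 19.4414° − 19.4381° = +0.0033°; Δλ = 55.7033° − 55.7074° = -0.0041°.
1° along a meridian = πR/180 = 111125 m.
ΔN = Δφ × 111125 = 366.7 m; ΔE = Δλ × 111125 × cos(19.4381°) = -0.0041 × 111125 × 0.943002 = -429.6 m.

ΔN = 367 m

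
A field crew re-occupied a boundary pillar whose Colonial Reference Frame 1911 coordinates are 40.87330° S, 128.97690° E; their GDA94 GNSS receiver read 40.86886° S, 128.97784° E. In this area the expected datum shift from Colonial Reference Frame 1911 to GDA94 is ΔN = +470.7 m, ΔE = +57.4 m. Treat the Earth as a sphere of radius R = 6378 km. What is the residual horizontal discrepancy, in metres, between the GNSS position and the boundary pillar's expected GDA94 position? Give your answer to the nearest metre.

32 m

Observed coordinate differences: Δφ = +0.00444°, Δλ = +0.00094°.
Converting to metres (1° lat = 111317 m, cos φ = 0.756158): observed ΔN = 494.2 m, observed ΔE = 79.1 m.
Subtracting the expected shift leaves a residual of 494.2 − (470.7) = 23.5 m north and 79.1 − (57.4) = 21.7 m east.
Residual distance = √(23.5² + 21.7²) = 32.0 m.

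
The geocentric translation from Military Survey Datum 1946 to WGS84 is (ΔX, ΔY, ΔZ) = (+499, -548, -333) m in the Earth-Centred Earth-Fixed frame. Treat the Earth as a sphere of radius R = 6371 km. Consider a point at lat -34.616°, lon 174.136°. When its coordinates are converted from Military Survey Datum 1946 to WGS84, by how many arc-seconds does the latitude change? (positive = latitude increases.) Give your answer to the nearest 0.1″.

sin φ = -0.568074, cos φ = 0.822978, sin λ = 0.102168, cos λ = -0.994767.
North component: ΔN = −sin φ cos λ·ΔX − sin φ sin λ·ΔY + cos φ·ΔZ = −(-0.568074)(-0.994767)(499) − (-0.568074)(0.102168)(-548) + (0.822978)(-333) = -587.84 m.
1° of latitude spans πR/180 = 111195 m, so Δφ = -587.84 / 111195 × 3600 = -19.032″.

Δφ = -19.0″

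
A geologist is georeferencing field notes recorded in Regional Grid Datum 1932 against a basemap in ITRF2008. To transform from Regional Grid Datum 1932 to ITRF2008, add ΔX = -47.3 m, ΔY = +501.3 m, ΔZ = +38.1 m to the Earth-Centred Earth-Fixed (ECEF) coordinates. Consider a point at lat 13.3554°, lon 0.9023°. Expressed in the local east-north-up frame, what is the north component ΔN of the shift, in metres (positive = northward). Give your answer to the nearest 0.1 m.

The local north axis is (−sin φ cos λ, −sin φ sin λ, cos φ), giving ΔN = 10.925 − 1.823 + 37.070 = 46.17 m.

ΔN = 46.2 m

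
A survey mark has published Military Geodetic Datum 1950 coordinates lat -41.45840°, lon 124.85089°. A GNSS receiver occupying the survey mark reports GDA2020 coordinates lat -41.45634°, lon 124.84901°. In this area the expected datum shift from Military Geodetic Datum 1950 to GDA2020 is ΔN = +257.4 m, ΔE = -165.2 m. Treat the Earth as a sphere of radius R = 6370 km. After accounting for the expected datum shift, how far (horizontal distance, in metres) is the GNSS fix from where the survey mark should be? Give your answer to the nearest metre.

Observed coordinate differences: Δφ = +0.00206°, Δλ = -0.00188°.
Converting to metres (1° lat = 111177 m, cos φ = 0.749437): observed ΔN = 229.0 m, observed ΔE = -156.6 m.
Subtracting the expected shift leaves a residual of 229.0 − (257.4) = -28.4 m north and -156.6 − (-165.2) = 8.6 m east.
Residual distance = √((-28.4)² + 8.6²) = 29.6 m.

30 m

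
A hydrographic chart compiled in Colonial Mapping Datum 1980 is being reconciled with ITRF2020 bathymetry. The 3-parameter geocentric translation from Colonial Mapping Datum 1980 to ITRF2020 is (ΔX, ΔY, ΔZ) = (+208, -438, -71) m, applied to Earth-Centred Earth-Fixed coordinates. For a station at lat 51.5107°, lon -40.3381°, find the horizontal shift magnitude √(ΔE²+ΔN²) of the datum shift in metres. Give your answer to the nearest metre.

The local east axis at (φ, λ) is (−sin λ, cos λ, 0), so ΔE = −sin(-40.3381°)·208 + cos(-40.3381°)·(-438) = -199.22 m.
The local north axis is (−sin φ cos λ, −sin φ sin λ, cos φ), giving ΔN = -124.097 − 221.915 − 44.188 = -390.20 m.
Horizontal magnitude = √(ΔE² + ΔN²) = √((-199.22)² + (-390.20)²) = 438.12 m.

438 m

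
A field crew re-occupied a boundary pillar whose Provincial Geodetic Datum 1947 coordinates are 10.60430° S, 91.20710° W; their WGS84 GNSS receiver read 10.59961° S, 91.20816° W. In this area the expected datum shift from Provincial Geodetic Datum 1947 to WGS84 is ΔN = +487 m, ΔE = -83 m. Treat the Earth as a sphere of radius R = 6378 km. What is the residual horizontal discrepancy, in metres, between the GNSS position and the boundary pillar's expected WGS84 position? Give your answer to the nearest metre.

Observed coordinate differences: Δφ = +0.00469°, Δλ = -0.00106°.
Converting to metres (1° lat = 111317 m, cos φ = 0.982922): observed ΔN = 522.1 m, observed ΔE = -116.0 m.
Subtracting the expected shift leaves a residual of 522.1 − (487) = 35.1 m north and -116.0 − (-83) = -33.0 m east.
Residual distance = √(35.1² + (-33.0)²) = 48.1 m.

48 m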